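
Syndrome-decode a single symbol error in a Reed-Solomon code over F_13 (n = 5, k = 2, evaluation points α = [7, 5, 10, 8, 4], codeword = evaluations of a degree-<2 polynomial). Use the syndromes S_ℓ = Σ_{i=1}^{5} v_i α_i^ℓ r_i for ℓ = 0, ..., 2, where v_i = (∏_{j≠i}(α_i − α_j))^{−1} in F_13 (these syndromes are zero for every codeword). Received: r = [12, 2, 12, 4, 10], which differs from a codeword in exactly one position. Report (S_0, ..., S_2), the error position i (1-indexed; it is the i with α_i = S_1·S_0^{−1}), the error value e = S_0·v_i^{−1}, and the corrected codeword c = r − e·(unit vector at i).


S = (1, 10, 9), error at position 3, error magnitude e = 11, c = [12, 2, 1, 4, 10].

Step 1: column multipliers v_i = (∏_{j≠i}(α_i − α_j))^{−1} mod 13.
  i = 1 (α = 7): (7−5)(7−10)(7−8)(7−4) = 2·(−3)·(−1)·3 = 18 ≡ 5, so v_1 = 5^{−1} = 8 (mod 13).
  i = 2 (α = 5): (5−7)(5−10)(5−8)(5−4) = (−2)·(−5)·(−3)·1 = −30 ≡ 9, so v_2 = 9^{−1} = 3 (mod 13).
  i = 3 (α = 10): (10−7)(10−5)(10−8)(10−4) = 3·5·2·6 = 180 ≡ 11, so v_3 = 11^{−1} = 6 (mod 13).
  i = 4 (α = 8): (8−7)(8−5)(8−10)(8−4) = 1·3·(−2)·4 = −24 ≡ 2, so v_4 = 2^{−1} = 7 (mod 13).
  i = 5 (α = 4): (4−7)(4−5)(4−10)(4−8) = (−3)·(−1)·(−6)·(−4) = 72 ≡ 7, so v_5 = 7^{−1} = 2 (mod 13).
  v = [8, 3, 6, 7, 2].
Step 2: syndromes of r = [12, 2, 12, 4, 10] (all sums mod 13).
  S_0 = Σ v_i r_i = 8·12 + 3·2 + 6·12 + 7·4 + 2·10 = 222 ≡ 1.
  S_1 = Σ v_i α_i r_i = 8·7·12 + 3·5·2 + 6·10·12 + 7·8·4 + 2·4·10 = 1726 ≡ 10.
  α_i^2 mod 13 = [10, 12, 9, 12, 3].
  S_2 = Σ v_i α_i^2 r_i = 8·10·12 + 3·12·2 + 6·9·12 + 7·12·4 + 2·3·10 = 2076 ≡ 9.
  S = (1, 10, 9) ≠ 0, so r is not a codeword (an error is present).
Step 3: locate the error. For a single error e at position i, S_ℓ = v_i·e·α_i^ℓ, so α_err = S_1/S_0.
  S_0^{−1} = 1^{−1} = 1 (mod 13), so α_err = 10·1 = 10 ≡ 10 = α_3. Error position i = 3.
  Consistency check: S_2/S_1 = 9·4 = 36 ≡ 10 = α_err ✓ (single-error assumption holds).
Step 4: error magnitude e = S_0/v_3 = S_0·∏_{j≠3}(α_3 − α_j) = 1·11 = 11 ≡ 11 (mod 13).
Step 5: correct position 3: c_3 = r_3 − e = 12 − 11 ≡ 1 (mod 13). Hence c = [12, 2, 1, 4, 10].
  Check: interpolating c through the α_i gives m(x) = 3 + 5·x (degree < 2) with m(α_i) = c_i for every i, so c is indeed a codeword.


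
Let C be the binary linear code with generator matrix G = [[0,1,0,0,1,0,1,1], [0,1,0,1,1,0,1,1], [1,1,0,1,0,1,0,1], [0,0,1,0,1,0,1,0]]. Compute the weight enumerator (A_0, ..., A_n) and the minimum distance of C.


Weight distribution: A_0 = 1, A_1 = 1, A_3 = 3, A_4 = 6, A_5 = 3, A_7 = 1, A_8 = 1. Minimum distance d = 1.

Enumerate all 2^4 = 16 messages m ∈ F_2^4.
For each, compute codeword c = mG in F_2^8, then tally its weight.
  m = 0000 → c = 00000000, weight = 0.
  m = 1000 → c = 01001011, weight = 4.
  m = 0100 → c = 01011011, weight = 5.
  m = 1100 → c = 00010000, weight = 1.
  m = 0010 → c = 11010101, weight = 5.
  m = 1010 → c = 10011110, weight = 5.
  m = 0110 → c = 10001110, weight = 4.
  m = 1110 → c = 11000101, weight = 4.
  m = 0001 → c = 00101010, weight = 3.
  m = 1001 → c = 01100001, weight = 3.
  m = 0101 → c = 01110001, weight = 4.
  m = 1101 → c = 00111010, weight = 4.
  m = 0011 → c = 11111111, weight = 8.
  m = 1011 → c = 10110100, weight = 4.
  m = 0111 → c = 10100100, weight = 3.
  m = 1111 → c = 11101111, weight = 7.
Tally weights:
  weight 0: 1 codewords.
  weight 1: 1 codewords.
  weight 3: 3 codewords.
  weight 4: 6 codewords.
  weight 5: 3 codewords.
  weight 7: 1 codewords.
  weight 8: 1 codewords.
Minimum distance d = smallest w > 0 with A_w > 0 = 1.
Sanity: Σ A_w = 16 = 2^4 = 16 ✓.


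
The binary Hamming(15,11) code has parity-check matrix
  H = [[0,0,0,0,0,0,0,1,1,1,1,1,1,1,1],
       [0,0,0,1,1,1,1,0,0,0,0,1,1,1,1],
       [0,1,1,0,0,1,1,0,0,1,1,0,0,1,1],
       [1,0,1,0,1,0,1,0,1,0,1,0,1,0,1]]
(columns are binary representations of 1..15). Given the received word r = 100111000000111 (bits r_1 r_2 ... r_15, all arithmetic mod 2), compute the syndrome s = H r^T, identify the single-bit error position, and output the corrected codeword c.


s = (1, 0, 1, 0)^T, error position = 10, corrected codeword c = 100111000100111

Compute s = H r^T mod 2 one row at a time:
  s_1 = 0 + 0 + 0 + 0 + 0 + 1 + 1 + 1 = 3 ≡ 1 (mod 2).
  s_2 = 1 + 1 + 1 + 0 + 0 + 1 + 1 + 1 = 6 ≡ 0 (mod 2).
  s_3 = 0 + 0 + 1 + 0 + 0 + 0 + 1 + 1 = 3 ≡ 1 (mod 2).
  s_4 = 1 + 0 + 1 + 0 + 0 + 0 + 1 + 1 = 4 ≡ 0 (mod 2).
s = (1, 0, 1, 0)^T — this equals column 10 of H (binary 1010), so error is at position 10.
Correct: flip bit 10 of r = 100111000000111 to get c = 100111000100111.


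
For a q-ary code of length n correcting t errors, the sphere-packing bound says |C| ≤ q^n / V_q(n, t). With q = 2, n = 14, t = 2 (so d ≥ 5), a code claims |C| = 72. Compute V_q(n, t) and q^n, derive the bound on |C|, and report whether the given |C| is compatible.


V_q(n, t) = 106, q^n = 16384, Hamming bound = 154, |C| = 72 ≤ bound (satisfied).

Step 1: Compute V_q(n, t) = Σ_{j=0}^2 C(n, j) (q−1)^j.
  j = 0: C(14,0)·(1)^0 = 1·1 = 1.
  j = 1: C(14,1)·(1)^1 = 14·1 = 14.
  j = 2: C(14,2)·(1)^2 = 91·1 = 91.
  V_q(n, t) = 1 + 14 + 91 = 106.
Step 2: q^n = 2^14 = 16384.
Step 3: Hamming bound ⌊q^n / V_q(n,t)⌋ = ⌊16384/106⌋ = 154.
Step 4: Compare |C| = 72 to 154: satisfied.
The claimed |C| lies below the Hamming bound.


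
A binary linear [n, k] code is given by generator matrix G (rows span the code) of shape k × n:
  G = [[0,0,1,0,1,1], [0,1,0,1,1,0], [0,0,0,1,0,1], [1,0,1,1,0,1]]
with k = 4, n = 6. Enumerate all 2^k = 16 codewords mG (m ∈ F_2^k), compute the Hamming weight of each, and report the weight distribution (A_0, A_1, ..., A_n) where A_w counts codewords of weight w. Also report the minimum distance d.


Weight distribution: A_0 = 1, A_2 = 4, A_3 = 6, A_4 = 3, A_5 = 2. Minimum distance d = 2.

Enumerate all 2^4 = 16 messages m ∈ F_2^4.
For each, compute codeword c = mG in F_2^6, then tally its weight.
  m = 0000 → c = 000000, weight = 0.
  m = 1000 → c = 001011, weight = 3.
  m = 0100 → c = 010110, weight = 3.
  m = 1100 → c = 011101, weight = 4.
  m = 0010 → c = 000101, weight = 2.
  m = 1010 → c = 001110, weight = 3.
  m = 0110 → c = 010011, weight = 3.
  m = 1110 → c = 011000, weight = 2.
  m = 0001 → c = 101101, weight = 4.
  m = 1001 → c = 100110, weight = 3.
  m = 0101 → c = 111011, weight = 5.
  m = 1101 → c = 110000, weight = 2.
  m = 0011 → c = 101000, weight = 2.
  m = 1011 → c = 100011, weight = 3.
  m = 0111 → c = 111110, weight = 5.
  m = 1111 → c = 110101, weight = 4.
Tally weights:
  weight 0: 1 codewords.
  weight 2: 4 codewords.
  weight 3: 6 codewords.
  weight 4: 3 codewords.
  weight 5: 2 codewords.
Minimum distance d = smallest w > 0 with A_w > 0 = 2.
Sanity: Σ A_w = 16 = 2^4 = 16 ✓.


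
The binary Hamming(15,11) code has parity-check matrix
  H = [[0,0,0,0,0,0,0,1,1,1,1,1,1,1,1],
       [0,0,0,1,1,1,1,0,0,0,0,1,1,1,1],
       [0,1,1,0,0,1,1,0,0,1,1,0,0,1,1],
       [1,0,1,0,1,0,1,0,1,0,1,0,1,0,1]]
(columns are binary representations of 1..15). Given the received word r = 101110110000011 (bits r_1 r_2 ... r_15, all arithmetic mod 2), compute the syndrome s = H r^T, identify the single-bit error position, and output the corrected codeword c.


s = (1, 1, 0, 1)^T, error position = 13, corrected codeword c = 101110110000111

Compute s = H r^T mod 2 one row at a time:
  s_1 = 1 + 0 + 0 + 0 + 0 + 0 + 1 + 1 = 3 ≡ 1 (mod 2).
  s_2 = 1 + 1 + 0 + 1 + 0 + 0 + 1 + 1 = 5 ≡ 1 (mod 2).
  s_3 = 0 + 1 + 0 + 1 + 0 + 0 + 1 + 1 = 4 ≡ 0 (mod 2).
  s_4 = 1 + 1 + 1 + 1 + 0 + 0 + 0 + 1 = 5 ≡ 1 (mod 2).
s = (1, 1, 0, 1)^T — this equals column 13 of H (binary 1101), so error is at position 13.
Correct: flip bit 13 of r = 101110110000011 to get c = 101110110000111.


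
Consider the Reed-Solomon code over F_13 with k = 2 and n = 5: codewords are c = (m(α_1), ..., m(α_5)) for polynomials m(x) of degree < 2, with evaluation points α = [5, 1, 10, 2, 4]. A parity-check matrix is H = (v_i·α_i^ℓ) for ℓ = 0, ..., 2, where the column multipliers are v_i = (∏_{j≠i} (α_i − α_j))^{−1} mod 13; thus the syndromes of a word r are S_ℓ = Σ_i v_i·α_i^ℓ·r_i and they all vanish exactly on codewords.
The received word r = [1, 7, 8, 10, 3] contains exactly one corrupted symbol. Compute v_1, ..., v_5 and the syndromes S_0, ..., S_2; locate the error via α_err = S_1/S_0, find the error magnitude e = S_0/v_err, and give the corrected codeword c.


S = (12, 8, 1), error at position 1, error magnitude e = 8, c = [6, 7, 8, 10, 3].

Step 1: column multipliers v_i = (∏_{j≠i}(α_i − α_j))^{−1} mod 13.
  i = 1 (α = 5): (5−1)(5−10)(5−2)(5−4) = 4·(−5)·3·1 = −60 ≡ 5, so v_1 = 5^{−1} = 8 (mod 13).
  i = 2 (α = 1): (1−5)(1−10)(1−2)(1−4) = (−4)·(−9)·(−1)·(−3) = 108 ≡ 4, so v_2 = 4^{−1} = 10 (mod 13).
  i = 3 (α = 10): (10−5)(10−1)(10−2)(10−4) = 5·9·8·6 = 2160 ≡ 2, so v_3 = 2^{−1} = 7 (mod 13).
  i = 4 (α = 2): (2−5)(2−1)(2−10)(2−4) = (−3)·1·(−8)·(−2) = −48 ≡ 4, so v_4 = 4^{−1} = 10 (mod 13).
  i = 5 (α = 4): (4−5)(4−1)(4−10)(4−2) = (−1)·3·(−6)·2 = 36 ≡ 10, so v_5 = 10^{−1} = 4 (mod 13).
  v = [8, 10, 7, 10, 4].
Step 2: syndromes of r = [1, 7, 8, 10, 3] (all sums mod 13).
  S_0 = Σ v_i r_i = 8·1 + 10·7 + 7·8 + 10·10 + 4·3 = 246 ≡ 12.
  S_1 = Σ v_i α_i r_i = 8·5·1 + 10·1·7 + 7·10·8 + 10·2·10 + 4·4·3 = 918 ≡ 8.
  α_i^2 mod 13 = [12, 1, 9, 4, 3].
  S_2 = Σ v_i α_i^2 r_i = 8·12·1 + 10·1·7 + 7·9·8 + 10·4·10 + 4·3·3 = 1106 ≡ 1.
  S = (12, 8, 1) ≠ 0, so r is not a codeword (an error is present).
Step 3: locate the error. For a single error e at position i, S_ℓ = v_i·e·α_i^ℓ, so α_err = S_1/S_0.
  S_0^{−1} = 12^{−1} = 12 (mod 13), so α_err = 8·12 = 96 ≡ 5 = α_1. Error position i = 1.
  Consistency check: S_2/S_1 = 1·5 = 5 ≡ 5 = α_err ✓ (single-error assumption holds).
Step 4: error magnitude e = S_0/v_1 = S_0·∏_{j≠1}(α_1 − α_j) = 12·5 = 60 ≡ 8 (mod 13).
Step 5: correct position 1: c_1 = r_1 − e = 1 − 8 ≡ 6 (mod 13). Hence c = [6, 7, 8, 10, 3].
  Check: interpolating c through the α_i gives m(x) = 4 + 3·x (degree < 2) with m(α_i) = c_i for every i, so c is indeed a codeword.


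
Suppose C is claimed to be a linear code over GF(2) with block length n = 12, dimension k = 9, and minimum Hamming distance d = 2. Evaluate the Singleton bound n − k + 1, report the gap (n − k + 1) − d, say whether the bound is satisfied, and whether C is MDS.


Singleton RHS = n − k + 1 = 4, slack = 2, bound satisfied, not MDS.

Singleton bound: d ≤ n − k + 1.
Here n = 12, k = 9, so n − k + 1 = 4.
Given d = 2, check d ≤ 4: YES.
Slack = (n − k + 1) − d = 2.
The code is NOT MDS (slack = 2 > 0).
Description: the claimed parameters are [12, 9, 2]_2; such a code would be non-MDS.


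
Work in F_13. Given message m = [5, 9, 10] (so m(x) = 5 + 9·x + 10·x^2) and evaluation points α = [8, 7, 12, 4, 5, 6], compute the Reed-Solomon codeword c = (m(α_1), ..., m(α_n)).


c = [2, 12, 6, 6, 1, 3]

Message polynomial: m(x) = 5 + 9·x + 10·x^2 (mod 13).
For each evaluation point α_i, compute m(α_i) mod 13:
  α_1 = 8: Horner steps 10 → 11 → 2, so m(8) = 2.
  α_2 = 7: Horner steps 10 → 1 → 12, so m(7) = 12.
  α_3 = 12: Horner steps 10 → 12 → 6, so m(12) = 6.
  α_4 = 4: Horner steps 10 → 10 → 6, so m(4) = 6.
  α_5 = 5: Horner steps 10 → 7 → 1, so m(5) = 1.
  α_6 = 6: Horner steps 10 → 4 → 3, so m(6) = 3.
Codeword c = [2, 12, 6, 6, 1, 3] ∈ F_13^6.


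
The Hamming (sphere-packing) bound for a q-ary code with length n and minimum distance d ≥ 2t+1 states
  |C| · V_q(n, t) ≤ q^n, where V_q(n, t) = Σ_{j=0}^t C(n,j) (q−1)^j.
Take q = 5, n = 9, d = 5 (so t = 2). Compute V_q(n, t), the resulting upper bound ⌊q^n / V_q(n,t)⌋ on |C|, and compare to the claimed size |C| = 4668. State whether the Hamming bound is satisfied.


V_q(n, t) = 613, q^n = 1953125, Hamming bound = 3186, |C| = 4668 > bound (violated).

Step 1: Compute V_q(n, t) = Σ_{j=0}^2 C(n, j) (q−1)^j.
  j = 0: C(9,0)·(4)^0 = 1·1 = 1.
  j = 1: C(9,1)·(4)^1 = 9·4 = 36.
  j = 2: C(9,2)·(4)^2 = 36·16 = 576.
  V_q(n, t) = 1 + 36 + 576 = 613.
Step 2: q^n = 5^9 = 1953125.
Step 3: Hamming bound ⌊q^n / V_q(n,t)⌋ = ⌊1953125/613⌋ = 3186.
Step 4: Compare |C| = 4668 to 3186: violated.
The claimed |C| lies above the Hamming bound, so no 5-ary code of length 9 with d ≥ 5 can have 4668 codewords.


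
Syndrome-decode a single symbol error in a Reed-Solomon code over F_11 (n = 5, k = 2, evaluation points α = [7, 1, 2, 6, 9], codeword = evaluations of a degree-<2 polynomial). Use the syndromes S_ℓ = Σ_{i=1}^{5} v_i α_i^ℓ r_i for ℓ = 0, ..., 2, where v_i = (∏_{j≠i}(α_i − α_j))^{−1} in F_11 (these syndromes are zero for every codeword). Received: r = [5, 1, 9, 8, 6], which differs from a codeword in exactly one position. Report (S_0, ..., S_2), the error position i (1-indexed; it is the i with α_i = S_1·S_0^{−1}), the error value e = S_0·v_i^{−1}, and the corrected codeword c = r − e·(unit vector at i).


S = (3, 5, 1), error at position 5, error magnitude e = 7, c = [5, 1, 9, 8, 10].

Step 1: column multipliers v_i = (∏_{j≠i}(α_i − α_j))^{−1} mod 11.
  i = 1 (α = 7): (7−1)(7−2)(7−6)(7−9) = 6·5·1·(−2) = −60 ≡ 6, so v_1 = 6^{−1} = 2 (mod 11).
  i = 2 (α = 1): (1−7)(1−2)(1−6)(1−9) = (−6)·(−1)·(−5)·(−8) = 240 ≡ 9, so v_2 = 9^{−1} = 5 (mod 11).
  i = 3 (α = 2): (2−7)(2−1)(2−6)(2−9) = (−5)·1·(−4)·(−7) = −140 ≡ 3, so v_3 = 3^{−1} = 4 (mod 11).
  i = 4 (α = 6): (6−7)(6−1)(6−2)(6−9) = (−1)·5·4·(−3) = 60 ≡ 5, so v_4 = 5^{−1} = 9 (mod 11).
  i = 5 (α = 9): (9−7)(9−1)(9−2)(9−6) = 2·8·7·3 = 336 ≡ 6, so v_5 = 6^{−1} = 2 (mod 11).
  v = [2, 5, 4, 9, 2].
Step 2: syndromes of r = [5, 1, 9, 8, 6] (all sums mod 11).
  S_0 = Σ v_i r_i = 2·5 + 5·1 + 4·9 + 9·8 + 2·6 = 135 ≡ 3.
  S_1 = Σ v_i α_i r_i = 2·7·5 + 5·1·1 + 4·2·9 + 9·6·8 + 2·9·6 = 687 ≡ 5.
  α_i^2 mod 11 = [5, 1, 4, 3, 4].
  S_2 = Σ v_i α_i^2 r_i = 2·5·5 + 5·1·1 + 4·4·9 + 9·3·8 + 2·4·6 = 463 ≡ 1.
  S = (3, 5, 1) ≠ 0, so r is not a codeword (an error is present).
Step 3: locate the error. For a single error e at position i, S_ℓ = v_i·e·α_i^ℓ, so α_err = S_1/S_0.
  S_0^{−1} = 3^{−1} = 4 (mod 11), so α_err = 5·4 = 20 ≡ 9 = α_5. Error position i = 5.
  Consistency check: S_2/S_1 = 1·9 = 9 ≡ 9 = α_err ✓ (single-error assumption holds).
Step 4: error magnitude e = S_0/v_5 = S_0·∏_{j≠5}(α_5 − α_j) = 3·6 = 18 ≡ 7 (mod 11).
Step 5: correct position 5: c_5 = r_5 − e = 6 − 7 ≡ 10 (mod 11). Hence c = [5, 1, 9, 8, 10].
  Check: interpolating c through the α_i gives m(x) = 4 + 8·x (degree < 2) with m(α_i) = c_i for every i, so c is indeed a codeword.


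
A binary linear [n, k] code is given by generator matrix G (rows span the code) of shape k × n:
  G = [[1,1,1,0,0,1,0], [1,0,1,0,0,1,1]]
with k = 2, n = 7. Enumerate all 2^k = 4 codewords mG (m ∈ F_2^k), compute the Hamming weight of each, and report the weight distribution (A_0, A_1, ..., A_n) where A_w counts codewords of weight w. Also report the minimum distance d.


Weight distribution: A_0 = 1, A_2 = 1, A_4 = 2. Minimum distance d = 2.

Enumerate all 2^2 = 4 messages m ∈ F_2^2.
For each, compute codeword c = mG in F_2^7, then tally its weight.
  m = 00 → c = 0000000, weight = 0.
  m = 10 → c = 1110010, weight = 4.
  m = 01 → c = 1010011, weight = 4.
  m = 11 → c = 0100001, weight = 2.
Tally weights:
  weight 0: 1 codewords.
  weight 2: 1 codewords.
  weight 4: 2 codewords.
Minimum distance d = smallest w > 0 with A_w > 0 = 2.
Sanity: Σ A_w = 4 = 2^2 = 4 ✓.


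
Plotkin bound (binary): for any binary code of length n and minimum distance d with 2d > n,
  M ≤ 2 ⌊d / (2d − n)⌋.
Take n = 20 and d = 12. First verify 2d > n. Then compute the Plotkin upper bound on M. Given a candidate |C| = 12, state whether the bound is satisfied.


Plotkin bound M ≤ 6; given |C| = 12 > bound (violated).

Check applicability: 2d = 24, n = 20.
2d − n = 4 > 0, so Plotkin applies.
Compute d/(2d−n) = 12/4 ≈ 3.0000.
⌊d/(2d−n)⌋ = 3.
Plotkin bound: M ≤ 2·3 = 6.
Given |C| = 12, check: VIOLATED.
This |C| is above the Plotkin bound, so no binary code with n = 20, d = 12 and 12 codewords exists.


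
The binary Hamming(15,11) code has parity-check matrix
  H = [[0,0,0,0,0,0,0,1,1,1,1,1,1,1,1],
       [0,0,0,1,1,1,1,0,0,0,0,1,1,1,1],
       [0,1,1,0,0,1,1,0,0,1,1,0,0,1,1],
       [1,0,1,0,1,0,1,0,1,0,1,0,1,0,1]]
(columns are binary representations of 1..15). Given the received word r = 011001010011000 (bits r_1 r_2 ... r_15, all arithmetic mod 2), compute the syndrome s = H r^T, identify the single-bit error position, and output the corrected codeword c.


s = (1, 0, 0, 0)^T, error position = 8, corrected codeword c = 011001000011000

Compute s = H r^T mod 2 one row at a time:
  s_1 = 1 + 0 + 0 + 1 + 1 + 0 + 0 + 0 = 3 ≡ 1 (mod 2).
  s_2 = 0 + 0 + 1 + 0 + 1 + 0 + 0 + 0 = 2 ≡ 0 (mod 2).
  s_3 = 1 + 1 + 1 + 0 + 0 + 1 + 0 + 0 = 4 ≡ 0 (mod 2).
  s_4 = 0 + 1 + 0 + 0 + 0 + 1 + 0 + 0 = 2 ≡ 0 (mod 2).
s = (1, 0, 0, 0)^T — this equals column 8 of H (binary 1000), so error is at position 8.
Correct: flip bit 8 of r = 011001010011000 to get c = 011001000011000.


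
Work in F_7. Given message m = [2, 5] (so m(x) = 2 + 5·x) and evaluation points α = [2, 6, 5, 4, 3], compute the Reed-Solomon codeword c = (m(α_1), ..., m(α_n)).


c = [5, 4, 6, 1, 3]

Message polynomial: m(x) = 2 + 5·x (mod 7).
For each evaluation point α_i, compute m(α_i) mod 7:
  α_1 = 2: Horner steps 5 → 5, so m(2) = 5.
  α_2 = 6: Horner steps 5 → 4, so m(6) = 4.
  α_3 = 5: Horner steps 5 → 6, so m(5) = 6.
  α_4 = 4: Horner steps 5 → 1, so m(4) = 1.
  α_5 = 3: Horner steps 5 → 3, so m(3) = 3.
Codeword c = [5, 4, 6, 1, 3] ∈ F_7^5.


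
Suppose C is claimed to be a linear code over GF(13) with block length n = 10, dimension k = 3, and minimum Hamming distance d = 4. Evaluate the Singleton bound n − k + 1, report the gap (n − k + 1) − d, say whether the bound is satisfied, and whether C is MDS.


Singleton RHS = n − k + 1 = 8, slack = 4, bound satisfied, not MDS.

Singleton bound: d ≤ n − k + 1.
Here n = 10, k = 3, so n − k + 1 = 8.
Given d = 4, check d ≤ 8: YES.
Slack = (n − k + 1) − d = 4.
The code is NOT MDS (slack = 4 > 0).
Description: the claimed parameters are [10, 3, 4]_13; such a code would be non-MDS.


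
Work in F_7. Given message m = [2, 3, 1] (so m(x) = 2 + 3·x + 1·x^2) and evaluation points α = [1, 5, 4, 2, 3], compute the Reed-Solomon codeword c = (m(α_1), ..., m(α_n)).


c = [6, 0, 2, 5, 6]

Message polynomial: m(x) = 2 + 3·x + 1·x^2 (mod 7).
For each evaluation point α_i, compute m(α_i) mod 7:
  α_1 = 1: Horner steps 1 → 4 → 6, so m(1) = 6.
  α_2 = 5: Horner steps 1 → 1 → 0, so m(5) = 0.
  α_3 = 4: Horner steps 1 → 0 → 2, so m(4) = 2.
  α_4 = 2: Horner steps 1 → 5 → 5, so m(2) = 5.
  α_5 = 3: Horner steps 1 → 6 → 6, so m(3) = 6.
Codeword c = [6, 0, 2, 5, 6] ∈ F_7^5.


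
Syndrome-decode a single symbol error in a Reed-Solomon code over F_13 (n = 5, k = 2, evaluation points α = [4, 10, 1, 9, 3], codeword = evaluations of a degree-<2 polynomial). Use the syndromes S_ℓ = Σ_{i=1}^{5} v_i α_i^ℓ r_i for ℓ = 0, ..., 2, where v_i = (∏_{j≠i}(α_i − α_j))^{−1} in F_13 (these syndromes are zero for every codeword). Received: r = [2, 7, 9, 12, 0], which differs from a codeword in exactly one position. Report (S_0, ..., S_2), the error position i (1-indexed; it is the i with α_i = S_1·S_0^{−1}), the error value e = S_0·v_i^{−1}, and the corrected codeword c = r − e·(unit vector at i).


S = (6, 8, 2), error at position 2, error magnitude e = 6, c = [2, 1, 9, 12, 0].

Step 1: column multipliers v_i = (∏_{j≠i}(α_i − α_j))^{−1} mod 13.
  i = 1 (α = 4): (4−10)(4−1)(4−9)(4−3) = (−6)·3·(−5)·1 = 90 ≡ 12, so v_1 = 12^{−1} = 12 (mod 13).
  i = 2 (α = 10): (10−4)(10−1)(10−9)(10−3) = 6·9·1·7 = 378 ≡ 1, so v_2 = 1^{−1} = 1 (mod 13).
  i = 3 (α = 1): (1−4)(1−10)(1−9)(1−3) = (−3)·(−9)·(−8)·(−2) = 432 ≡ 3, so v_3 = 3^{−1} = 9 (mod 13).
  i = 4 (α = 9): (9−4)(9−10)(9−1)(9−3) = 5·(−1)·8·6 = −240 ≡ 7, so v_4 = 7^{−1} = 2 (mod 13).
  i = 5 (α = 3): (3−4)(3−10)(3−1)(3−9) = (−1)·(−7)·2·(−6) = −84 ≡ 7, so v_5 = 7^{−1} = 2 (mod 13).
  v = [12, 1, 9, 2, 2].
Step 2: syndromes of r = [2, 7, 9, 12, 0] (all sums mod 13).
  S_0 = Σ v_i r_i = 12·2 + 1·7 + 9·9 + 2·12 + 2·0 = 136 ≡ 6.
  S_1 = Σ v_i α_i r_i = 12·4·2 + 1·10·7 + 9·1·9 + 2·9·12 + 2·3·0 = 463 ≡ 8.
  α_i^2 mod 13 = [3, 9, 1, 3, 9].
  S_2 = Σ v_i α_i^2 r_i = 12·3·2 + 1·9·7 + 9·1·9 + 2·3·12 + 2·9·0 = 288 ≡ 2.
  S = (6, 8, 2) ≠ 0, so r is not a codeword (an error is present).
Step 3: locate the error. For a single error e at position i, S_ℓ = v_i·e·α_i^ℓ, so α_err = S_1/S_0.
  S_0^{−1} = 6^{−1} = 11 (mod 13), so α_err = 8·11 = 88 ≡ 10 = α_2. Error position i = 2.
  Consistency check: S_2/S_1 = 2·5 = 10 ≡ 10 = α_err ✓ (single-error assumption holds).
Step 4: error magnitude e = S_0/v_2 = S_0·∏_{j≠2}(α_2 − α_j) = 6·1 = 6 ≡ 6 (mod 13).
Step 5: correct position 2: c_2 = r_2 − e = 7 − 6 ≡ 1 (mod 13). Hence c = [2, 1, 9, 12, 0].
  Check: interpolating c through the α_i gives m(x) = 7 + 2·x (degree < 2) with m(α_i) = c_i for every i, so c is indeed a codeword.


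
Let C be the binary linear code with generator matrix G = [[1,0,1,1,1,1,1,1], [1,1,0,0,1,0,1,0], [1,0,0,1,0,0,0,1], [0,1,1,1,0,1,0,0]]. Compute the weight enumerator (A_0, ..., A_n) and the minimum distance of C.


Weight distribution: A_0 = 1, A_1 = 1, A_2 = 1, A_3 = 1, A_4 = 5, A_5 = 5, A_6 = 1, A_7 = 1. Minimum distance d = 1.

Enumerate all 2^4 = 16 messages m ∈ F_2^4.
For each, compute codeword c = mG in F_2^8, then tally its weight.
  m = 0000 → c = 00000000, weight = 0.
  m = 1000 → c = 10111111, weight = 7.
  m = 0100 → c = 11001010, weight = 4.
  m = 1100 → c = 01110101, weight = 5.
  m = 0010 → c = 10010001, weight = 3.
  m = 1010 → c = 00101110, weight = 4.
  m = 0110 → c = 01011011, weight = 5.
  m = 1110 → c = 11100100, weight = 4.
  m = 0001 → c = 01110100, weight = 4.
  m = 1001 → c = 11001011, weight = 5.
  m = 0101 → c = 10111110, weight = 6.
  m = 1101 → c = 00000001, weight = 1.
  m = 0011 → c = 11100101, weight = 5.
  m = 1011 → c = 01011010, weight = 4.
  m = 0111 → c = 00101111, weight = 5.
  m = 1111 → c = 10010000, weight = 2.
Tally weights:
  weight 0: 1 codewords.
  weight 1: 1 codewords.
  weight 2: 1 codewords.
  weight 3: 1 codewords.
  weight 4: 5 codewords.
  weight 5: 5 codewords.
  weight 6: 1 codewords.
  weight 7: 1 codewords.
Minimum distance d = smallest w > 0 with A_w > 0 = 1.
Sanity: Σ A_w = 16 = 2^4 = 16 ✓.


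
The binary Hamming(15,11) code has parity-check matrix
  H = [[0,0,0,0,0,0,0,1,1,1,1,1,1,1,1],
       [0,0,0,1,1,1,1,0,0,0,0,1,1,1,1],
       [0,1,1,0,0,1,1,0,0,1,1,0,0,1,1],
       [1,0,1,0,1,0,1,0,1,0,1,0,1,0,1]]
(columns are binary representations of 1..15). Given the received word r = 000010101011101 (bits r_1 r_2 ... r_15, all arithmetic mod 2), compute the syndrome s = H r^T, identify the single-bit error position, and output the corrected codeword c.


s = (1, 1, 1, 0)^T, error position = 14, corrected codeword c = 000010101011111

Compute s = H r^T mod 2 one row at a time:
  s_1 = 0 + 1 + 0 + 1 + 1 + 1 + 0 + 1 = 5 ≡ 1 (mod 2).
  s_2 = 0 + 1 + 0 + 1 + 1 + 1 + 0 + 1 = 5 ≡ 1 (mod 2).
  s_3 = 0 + 0 + 0 + 1 + 0 + 1 + 0 + 1 = 3 ≡ 1 (mod 2).
  s_4 = 0 + 0 + 1 + 1 + 1 + 1 + 1 + 1 = 6 ≡ 0 (mod 2).
s = (1, 1, 1, 0)^T — this equals column 14 of H (binary 1110), so error is at position 14.
Correct: flip bit 14 of r = 000010101011101 to get c = 000010101011111.


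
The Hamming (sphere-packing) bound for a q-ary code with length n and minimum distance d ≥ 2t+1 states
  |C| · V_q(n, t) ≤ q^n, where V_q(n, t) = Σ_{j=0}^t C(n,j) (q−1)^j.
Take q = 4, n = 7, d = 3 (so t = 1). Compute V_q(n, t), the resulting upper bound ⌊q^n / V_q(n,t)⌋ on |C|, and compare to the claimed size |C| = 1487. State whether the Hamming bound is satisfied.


V_q(n, t) = 22, q^n = 16384, Hamming bound = 744, |C| = 1487 > bound (violated).

Step 1: Compute V_q(n, t) = Σ_{j=0}^1 C(n, j) (q−1)^j.
  j = 0: C(7,0)·(3)^0 = 1·1 = 1.
  j = 1: C(7,1)·(3)^1 = 7·3 = 21.
  V_q(n, t) = 1 + 21 = 22.
Step 2: q^n = 4^7 = 16384.
Step 3: Hamming bound ⌊q^n / V_q(n,t)⌋ = ⌊16384/22⌋ = 744.
Step 4: Compare |C| = 1487 to 744: violated.
The claimed |C| lies above the Hamming bound, so no 4-ary code of length 7 with d ≥ 3 can have 1487 codewords.


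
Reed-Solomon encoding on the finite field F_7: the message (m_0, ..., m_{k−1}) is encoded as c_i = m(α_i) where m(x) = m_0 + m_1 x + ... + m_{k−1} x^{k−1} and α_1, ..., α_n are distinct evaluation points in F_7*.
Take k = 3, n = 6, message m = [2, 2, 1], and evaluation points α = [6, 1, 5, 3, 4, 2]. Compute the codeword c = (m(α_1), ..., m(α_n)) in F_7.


c = [1, 5, 2, 3, 5, 3]

Message polynomial: m(x) = 2 + 2·x + 1·x^2 (mod 7).
For each evaluation point α_i, compute m(α_i) mod 7:
  α_1 = 6: Horner steps 1 → 1 → 1, so m(6) = 1.
  α_2 = 1: Horner steps 1 → 3 → 5, so m(1) = 5.
  α_3 = 5: Horner steps 1 → 0 → 2, so m(5) = 2.
  α_4 = 3: Horner steps 1 → 5 → 3, so m(3) = 3.
  α_5 = 4: Horner steps 1 → 6 → 5, so m(4) = 5.
  α_6 = 2: Horner steps 1 → 4 → 3, so m(2) = 3.
Codeword c = [1, 5, 2, 3, 5, 3] ∈ F_7^6.


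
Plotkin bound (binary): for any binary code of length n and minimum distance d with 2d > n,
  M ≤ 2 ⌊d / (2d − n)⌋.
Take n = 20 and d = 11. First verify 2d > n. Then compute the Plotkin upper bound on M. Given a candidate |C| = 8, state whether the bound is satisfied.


Plotkin bound M ≤ 10; given |C| = 8 ≤ bound (satisfied).

Check applicability: 2d = 22, n = 20.
2d − n = 2 > 0, so Plotkin applies.
Compute d/(2d−n) = 11/2 ≈ 5.5000.
⌊d/(2d−n)⌋ = 5.
Plotkin bound: M ≤ 2·5 = 10.
Given |C| = 8, check: satisfied.
This |C| is below the Plotkin bound.


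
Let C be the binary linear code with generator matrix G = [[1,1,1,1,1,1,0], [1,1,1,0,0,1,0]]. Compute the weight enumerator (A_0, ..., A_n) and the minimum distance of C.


Weight distribution: A_0 = 1, A_2 = 1, A_4 = 1, A_6 = 1. Minimum distance d = 2.

Enumerate all 2^2 = 4 messages m ∈ F_2^2.
For each, compute codeword c = mG in F_2^7, then tally its weight.
  m = 00 → c = 0000000, weight = 0.
  m = 10 → c = 1111110, weight = 6.
  m = 01 → c = 1110010, weight = 4.
  m = 11 → c = 0001100, weight = 2.
Tally weights:
  weight 0: 1 codewords.
  weight 2: 1 codewords.
  weight 4: 1 codewords.
  weight 6: 1 codewords.
Minimum distance d = smallest w > 0 with A_w > 0 = 2.
Sanity: Σ A_w = 4 = 2^2 = 4 ✓.


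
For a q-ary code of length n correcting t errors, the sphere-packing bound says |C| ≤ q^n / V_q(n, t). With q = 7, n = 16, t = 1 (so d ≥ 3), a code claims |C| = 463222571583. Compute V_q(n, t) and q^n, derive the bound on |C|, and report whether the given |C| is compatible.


V_q(n, t) = 97, q^n = 33232930569601, Hamming bound = 342607531645, |C| = 463222571583 > bound (violated).

Step 1: Compute V_q(n, t) = Σ_{j=0}^1 C(n, j) (q−1)^j.
  j = 0: C(16,0)·(6)^0 = 1·1 = 1.
  j = 1: C(16,1)·(6)^1 = 16·6 = 96.
  V_q(n, t) = 1 + 96 = 97.
Step 2: q^n = 7^16 = 33232930569601.
Step 3: Hamming bound ⌊q^n / V_q(n,t)⌋ = ⌊33232930569601/97⌋ = 342607531645.
Step 4: Compare |C| = 463222571583 to 342607531645: violated.
The claimed |C| lies above the Hamming bound, so no 7-ary code of length 16 with d ≥ 3 can have 463222571583 codewords.


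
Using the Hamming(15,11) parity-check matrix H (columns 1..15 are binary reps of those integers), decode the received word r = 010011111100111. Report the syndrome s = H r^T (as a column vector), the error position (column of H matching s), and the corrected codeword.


s = (0, 0, 0, 1)^T, error position = 1, corrected codeword c = 110011111100111

Compute s = H r^T mod 2 one row at a time:
  s_1 = 1 + 1 + 1 + 0 + 0 + 1 + 1 + 1 = 6 ≡ 0 (mod 2).
  s_2 = 0 + 1 + 1 + 1 + 0 + 1 + 1 + 1 = 6 ≡ 0 (mod 2).
  s_3 = 1 + 0 + 1 + 1 + 1 + 0 + 1 + 1 = 6 ≡ 0 (mod 2).
  s_4 = 0 + 0 + 1 + 1 + 1 + 0 + 1 + 1 = 5 ≡ 1 (mod 2).
s = (0, 0, 0, 1)^T — this equals column 1 of H (binary 0001), so error is at position 1.
Correct: flip bit 1 of r = 010011111100111 to get c = 110011111100111.


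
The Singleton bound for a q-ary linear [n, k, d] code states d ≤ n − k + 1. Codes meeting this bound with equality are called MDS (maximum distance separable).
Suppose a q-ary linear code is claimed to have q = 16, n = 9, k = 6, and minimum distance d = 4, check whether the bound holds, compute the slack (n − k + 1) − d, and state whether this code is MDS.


Singleton RHS = n − k + 1 = 4, slack = 0, bound satisfied, MDS.

Singleton bound: d ≤ n − k + 1.
Here n = 9, k = 6, so n − k + 1 = 4.
Given d = 4, check d ≤ 4: YES.
Slack = (n − k + 1) − d = 0.
The code is MDS (slack = 0).
Description: the claimed parameters are [9, 6, 4]_16; such a code would be MDS (meets Singleton bound).


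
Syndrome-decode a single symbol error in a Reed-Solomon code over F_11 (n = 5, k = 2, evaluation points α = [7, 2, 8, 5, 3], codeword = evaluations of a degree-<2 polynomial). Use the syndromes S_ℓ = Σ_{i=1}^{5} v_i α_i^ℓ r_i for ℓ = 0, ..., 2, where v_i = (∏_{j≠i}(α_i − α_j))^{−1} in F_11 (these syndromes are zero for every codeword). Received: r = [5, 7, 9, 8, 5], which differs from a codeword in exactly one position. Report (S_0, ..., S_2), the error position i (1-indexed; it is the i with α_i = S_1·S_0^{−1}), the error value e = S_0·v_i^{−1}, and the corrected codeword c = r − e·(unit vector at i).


S = (4, 1, 3), error at position 5, error magnitude e = 5, c = [5, 7, 9, 8, 0].

Step 1: column multipliers v_i = (∏_{j≠i}(α_i − α_j))^{−1} mod 11.
  i = 1 (α = 7): (7−2)(7−8)(7−5)(7−3) = 5·(−1)·2·4 = −40 ≡ 4, so v_1 = 4^{−1} = 3 (mod 11).
  i = 2 (α = 2): (2−7)(2−8)(2−5)(2−3) = (−5)·(−6)·(−3)·(−1) = 90 ≡ 2, so v_2 = 2^{−1} = 6 (mod 11).
  i = 3 (α = 8): (8−7)(8−2)(8−5)(8−3) = 1·6·3·5 = 90 ≡ 2, so v_3 = 2^{−1} = 6 (mod 11).
  i = 4 (α = 5): (5−7)(5−2)(5−8)(5−3) = (−2)·3·(−3)·2 = 36 ≡ 3, so v_4 = 3^{−1} = 4 (mod 11).
  i = 5 (α = 3): (3−7)(3−2)(3−8)(3−5) = (−4)·1·(−5)·(−2) = −40 ≡ 4, so v_5 = 4^{−1} = 3 (mod 11).
  v = [3, 6, 6, 4, 3].
Step 2: syndromes of r = [5, 7, 9, 8, 5] (all sums mod 11).
  S_0 = Σ v_i r_i = 3·5 + 6·7 + 6·9 + 4·8 + 3·5 = 158 ≡ 4.
  S_1 = Σ v_i α_i r_i = 3·7·5 + 6·2·7 + 6·8·9 + 4·5·8 + 3·3·5 = 826 ≡ 1.
  α_i^2 mod 11 = [5, 4, 9, 3, 9].
  S_2 = Σ v_i α_i^2 r_i = 3·5·5 + 6·4·7 + 6·9·9 + 4·3·8 + 3·9·5 = 960 ≡ 3.
  S = (4, 1, 3) ≠ 0, so r is not a codeword (an error is present).
Step 3: locate the error. For a single error e at position i, S_ℓ = v_i·e·α_i^ℓ, so α_err = S_1/S_0.
  S_0^{−1} = 4^{−1} = 3 (mod 11), so α_err = 1·3 = 3 ≡ 3 = α_5. Error position i = 5.
  Consistency check: S_2/S_1 = 3·1 = 3 ≡ 3 = α_err ✓ (single-error assumption holds).
Step 4: error magnitude e = S_0/v_5 = S_0·∏_{j≠5}(α_5 − α_j) = 4·4 = 16 ≡ 5 (mod 11).
Step 5: correct position 5: c_5 = r_5 − e = 5 − 5 ≡ 0 (mod 11). Hence c = [5, 7, 9, 8, 0].
  Check: interpolating c through the α_i gives m(x) = 10 + 4·x (degree < 2) with m(α_i) = c_i for every i, so c is indeed a codeword.


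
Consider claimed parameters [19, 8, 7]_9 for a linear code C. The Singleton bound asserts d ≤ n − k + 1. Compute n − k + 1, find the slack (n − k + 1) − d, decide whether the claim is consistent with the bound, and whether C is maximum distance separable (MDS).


Singleton RHS = n − k + 1 = 12, slack = 5, bound satisfied, not MDS.

Singleton bound: d ≤ n − k + 1.
Here n = 19, k = 8, so n − k + 1 = 12.
Given d = 7, check d ≤ 12: YES.
Slack = (n − k + 1) − d = 5.
The code is NOT MDS (slack = 5 > 0).
Description: the claimed parameters are [19, 8, 7]_9; such a code would be non-MDS.


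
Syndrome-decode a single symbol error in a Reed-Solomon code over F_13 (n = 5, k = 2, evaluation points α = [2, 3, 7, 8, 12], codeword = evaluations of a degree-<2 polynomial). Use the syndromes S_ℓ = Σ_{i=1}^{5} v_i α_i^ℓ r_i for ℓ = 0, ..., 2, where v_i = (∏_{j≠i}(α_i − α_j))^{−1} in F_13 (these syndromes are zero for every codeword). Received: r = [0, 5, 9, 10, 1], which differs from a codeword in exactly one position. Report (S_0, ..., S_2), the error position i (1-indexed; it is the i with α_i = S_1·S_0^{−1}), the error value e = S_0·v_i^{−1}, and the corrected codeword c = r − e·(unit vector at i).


S = (9, 5, 10), error at position 1, error magnitude e = 9, c = [4, 5, 9, 10, 1].

Step 1: column multipliers v_i = (∏_{j≠i}(α_i − α_j))^{−1} mod 13.
  i = 1 (α = 2): (2−3)(2−7)(2−8)(2−12) = (−1)·(−5)·(−6)·(−10) = 300 ≡ 1, so v_1 = 1^{−1} = 1 (mod 13).
  i = 2 (α = 3): (3−2)(3−7)(3−8)(3−12) = 1·(−4)·(−5)·(−9) = −180 ≡ 2, so v_2 = 2^{−1} = 7 (mod 13).
  i = 3 (α = 7): (7−2)(7−3)(7−8)(7−12) = 5·4·(−1)·(−5) = 100 ≡ 9, so v_3 = 9^{−1} = 3 (mod 13).
  i = 4 (α = 8): (8−2)(8−3)(8−7)(8−12) = 6·5·1·(−4) = −120 ≡ 10, so v_4 = 10^{−1} = 4 (mod 13).
  i = 5 (α = 12): (12−2)(12−3)(12−7)(12−8) = 10·9·5·4 = 1800 ≡ 6, so v_5 = 6^{−1} = 11 (mod 13).
  v = [1, 7, 3, 4, 11].
Step 2: syndromes of r = [0, 5, 9, 10, 1] (all sums mod 13).
  S_0 = Σ v_i r_i = 1·0 + 7·5 + 3·9 + 4·10 + 11·1 = 113 ≡ 9.
  S_1 = Σ v_i α_i r_i = 1·2·0 + 7·3·5 + 3·7·9 + 4·8·10 + 11·12·1 = 746 ≡ 5.
  α_i^2 mod 13 = [4, 9, 10, 12, 1].
  S_2 = Σ v_i α_i^2 r_i = 1·4·0 + 7·9·5 + 3·10·9 + 4·12·10 + 11·1·1 = 1076 ≡ 10.
  S = (9, 5, 10) ≠ 0, so r is not a codeword (an error is present).
Step 3: locate the error. For a single error e at position i, S_ℓ = v_i·e·α_i^ℓ, so α_err = S_1/S_0.
  S_0^{−1} = 9^{−1} = 3 (mod 13), so α_err = 5·3 = 15 ≡ 2 = α_1. Error position i = 1.
  Consistency check: S_2/S_1 = 10·8 = 80 ≡ 2 = α_err ✓ (single-error assumption holds).
Step 4: error magnitude e = S_0/v_1 = S_0·∏_{j≠1}(α_1 − α_j) = 9·1 = 9 ≡ 9 (mod 13).
Step 5: correct position 1: c_1 = r_1 − e = 0 − 9 ≡ 4 (mod 13). Hence c = [4, 5, 9, 10, 1].
  Check: interpolating c through the α_i gives m(x) = 2 + 1·x (degree < 2) with m(α_i) = c_i for every i, so c is indeed a codeword.


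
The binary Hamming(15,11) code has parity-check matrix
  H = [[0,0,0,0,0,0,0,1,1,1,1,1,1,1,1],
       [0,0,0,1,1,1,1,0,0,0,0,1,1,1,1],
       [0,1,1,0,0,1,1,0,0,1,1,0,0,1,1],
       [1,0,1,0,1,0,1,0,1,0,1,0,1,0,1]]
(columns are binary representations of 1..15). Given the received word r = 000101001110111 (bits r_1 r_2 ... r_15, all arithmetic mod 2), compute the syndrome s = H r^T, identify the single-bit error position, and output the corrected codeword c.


s = (0, 1, 1, 0)^T, error position = 6, corrected codeword c = 000100001110111

Compute s = H r^T mod 2 one row at a time:
  s_1 = 0 + 1 + 1 + 1 + 0 + 1 + 1 + 1 = 6 ≡ 0 (mod 2).
  s_2 = 1 + 0 + 1 + 0 + 0 + 1 + 1 + 1 = 5 ≡ 1 (mod 2).
  s_3 = 0 + 0 + 1 + 0 + 1 + 1 + 1 + 1 = 5 ≡ 1 (mod 2).
  s_4 = 0 + 0 + 0 + 0 + 1 + 1 + 1 + 1 = 4 ≡ 0 (mod 2).
s = (0, 1, 1, 0)^T — this equals column 6 of H (binary 0110), so error is at position 6.
Correct: flip bit 6 of r = 000101001110111 to get c = 000100001110111.


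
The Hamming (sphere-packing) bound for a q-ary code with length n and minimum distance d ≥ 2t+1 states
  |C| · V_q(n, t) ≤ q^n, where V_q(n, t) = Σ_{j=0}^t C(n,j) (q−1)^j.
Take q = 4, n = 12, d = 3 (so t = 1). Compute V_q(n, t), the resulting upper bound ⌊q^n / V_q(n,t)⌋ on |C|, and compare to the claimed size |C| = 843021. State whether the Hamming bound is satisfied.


V_q(n, t) = 37, q^n = 16777216, Hamming bound = 453438, |C| = 843021 > bound (violated).

Step 1: Compute V_q(n, t) = Σ_{j=0}^1 C(n, j) (q−1)^j.
  j = 0: C(12,0)·(3)^0 = 1·1 = 1.
  j = 1: C(12,1)·(3)^1 = 12·3 = 36.
  V_q(n, t) = 1 + 36 = 37.
Step 2: q^n = 4^12 = 16777216.
Step 3: Hamming bound ⌊q^n / V_q(n,t)⌋ = ⌊16777216/37⌋ = 453438.
Step 4: Compare |C| = 843021 to 453438: violated.
The claimed |C| lies above the Hamming bound, so no 4-ary code of length 12 with d ≥ 3 can have 843021 codewords.


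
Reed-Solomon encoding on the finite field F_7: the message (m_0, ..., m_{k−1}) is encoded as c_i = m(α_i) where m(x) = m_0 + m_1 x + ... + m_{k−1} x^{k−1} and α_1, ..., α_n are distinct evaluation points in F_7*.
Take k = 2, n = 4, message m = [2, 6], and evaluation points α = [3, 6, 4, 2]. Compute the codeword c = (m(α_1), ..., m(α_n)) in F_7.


c = [6, 3, 5, 0]

Message polynomial: m(x) = 2 + 6·x (mod 7).
For each evaluation point α_i, compute m(α_i) mod 7:
  α_1 = 3: Horner steps 6 → 6, so m(3) = 6.
  α_2 = 6: Horner steps 6 → 3, so m(6) = 3.
  α_3 = 4: Horner steps 6 → 5, so m(4) = 5.
  α_4 = 2: Horner steps 6 → 0, so m(2) = 0.
Codeword c = [6, 3, 5, 0] ∈ F_7^4.


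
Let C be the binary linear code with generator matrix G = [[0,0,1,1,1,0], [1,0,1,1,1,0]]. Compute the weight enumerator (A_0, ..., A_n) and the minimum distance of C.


Weight distribution: A_0 = 1, A_1 = 1, A_3 = 1, A_4 = 1. Minimum distance d = 1.

Enumerate all 2^2 = 4 messages m ∈ F_2^2.
For each, compute codeword c = mG in F_2^6, then tally its weight.
  m = 00 → c = 000000, weight = 0.
  m = 10 → c = 001110, weight = 3.
  m = 01 → c = 101110, weight = 4.
  m = 11 → c = 100000, weight = 1.
Tally weights:
  weight 0: 1 codewords.
  weight 1: 1 codewords.
  weight 3: 1 codewords.
  weight 4: 1 codewords.
Minimum distance d = smallest w > 0 with A_w > 0 = 1.
Sanity: Σ A_w = 4 = 2^2 = 4 ✓.


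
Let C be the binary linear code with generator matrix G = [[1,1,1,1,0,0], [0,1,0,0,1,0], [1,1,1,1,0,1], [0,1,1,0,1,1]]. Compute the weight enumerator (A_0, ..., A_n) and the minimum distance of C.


Weight distribution: A_0 = 1, A_1 = 2, A_2 = 2, A_3 = 4, A_4 = 5, A_5 = 2. Minimum distance d = 1.

Enumerate all 2^4 = 16 messages m ∈ F_2^4.
For each, compute codeword c = mG in F_2^6, then tally its weight.
  m = 0000 → c = 000000, weight = 0.
  m = 1000 → c = 111100, weight = 4.
  m = 0100 → c = 010010, weight = 2.
  m = 1100 → c = 101110, weight = 4.
  m = 0010 → c = 111101, weight = 5.
  m = 1010 → c = 000001, weight = 1.
  m = 0110 → c = 101111, weight = 5.
  m = 1110 → c = 010011, weight = 3.
  m = 0001 → c = 011011, weight = 4.
  m = 1001 → c = 100111, weight = 4.
  m = 0101 → c = 001001, weight = 2.
  m = 1101 → c = 110101, weight = 4.
  m = 0011 → c = 100110, weight = 3.
  m = 1011 → c = 011010, weight = 3.
  m = 0111 → c = 110100, weight = 3.
  m = 1111 → c = 001000, weight = 1.
Tally weights:
  weight 0: 1 codewords.
  weight 1: 2 codewords.
  weight 2: 2 codewords.
  weight 3: 4 codewords.
  weight 4: 5 codewords.
  weight 5: 2 codewords.
Minimum distance d = smallest w > 0 with A_w > 0 = 1.
Sanity: Σ A_w = 16 = 2^4 = 16 ✓.


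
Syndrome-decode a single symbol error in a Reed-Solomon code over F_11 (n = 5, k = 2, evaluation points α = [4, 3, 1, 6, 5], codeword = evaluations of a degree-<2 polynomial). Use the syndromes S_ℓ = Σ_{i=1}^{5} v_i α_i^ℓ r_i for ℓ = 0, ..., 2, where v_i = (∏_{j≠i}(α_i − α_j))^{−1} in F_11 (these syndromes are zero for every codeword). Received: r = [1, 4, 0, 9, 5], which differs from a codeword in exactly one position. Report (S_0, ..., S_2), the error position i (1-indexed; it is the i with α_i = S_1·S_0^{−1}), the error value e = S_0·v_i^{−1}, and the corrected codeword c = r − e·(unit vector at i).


S = (4, 1, 3), error at position 2, error magnitude e = 7, c = [1, 8, 0, 9, 5].

Step 1: column multipliers v_i = (∏_{j≠i}(α_i − α_j))^{−1} mod 11.
  i = 1 (α = 4): (4−3)(4−1)(4−6)(4−5) = 1·3·(−2)·(−1) = 6 ≡ 6, so v_1 = 6^{−1} = 2 (mod 11).
  i = 2 (α = 3): (3−4)(3−1)(3−6)(3−5) = (−1)·2·(−3)·(−2) = −12 ≡ 10, so v_2 = 10^{−1} = 10 (mod 11).
  i = 3 (α = 1): (1−4)(1−3)(1−6)(1−5) = (−3)·(−2)·(−5)·(−4) = 120 ≡ 10, so v_3 = 10^{−1} = 10 (mod 11).
  i = 4 (α = 6): (6−4)(6−3)(6−1)(6−5) = 2·3·5·1 = 30 ≡ 8, so v_4 = 8^{−1} = 7 (mod 11).
  i = 5 (α = 5): (5−4)(5−3)(5−1)(5−6) = 1·2·4·(−1) = −8 ≡ 3, so v_5 = 3^{−1} = 4 (mod 11).
  v = [2, 10, 10, 7, 4].
Step 2: syndromes of r = [1, 4, 0, 9, 5] (all sums mod 11).
  S_0 = Σ v_i r_i = 2·1 + 10·4 + 10·0 + 7·9 + 4·5 = 125 ≡ 4.
  S_1 = Σ v_i α_i r_i = 2·4·1 + 10·3·4 + 10·1·0 + 7·6·9 + 4·5·5 = 606 ≡ 1.
  α_i^2 mod 11 = [5, 9, 1, 3, 3].
  S_2 = Σ v_i α_i^2 r_i = 2·5·1 + 10·9·4 + 10·1·0 + 7·3·9 + 4·3·5 = 619 ≡ 3.
  S = (4, 1, 3) ≠ 0, so r is not a codeword (an error is present).
Step 3: locate the error. For a single error e at position i, S_ℓ = v_i·e·α_i^ℓ, so α_err = S_1/S_0.
  S_0^{−1} = 4^{−1} = 3 (mod 11), so α_err = 1·3 = 3 ≡ 3 = α_2. Error position i = 2.
  Consistency check: S_2/S_1 = 3·1 = 3 ≡ 3 = α_err ✓ (single-error assumption holds).
Step 4: error magnitude e = S_0/v_2 = S_0·∏_{j≠2}(α_2 − α_j) = 4·10 = 40 ≡ 7 (mod 11).
Step 5: correct position 2: c_2 = r_2 − e = 4 − 7 ≡ 8 (mod 11). Hence c = [1, 8, 0, 9, 5].
  Check: interpolating c through the α_i gives m(x) = 7 + 4·x (degree < 2) with m(α_i) = c_i for every i, so c is indeed a codeword.
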